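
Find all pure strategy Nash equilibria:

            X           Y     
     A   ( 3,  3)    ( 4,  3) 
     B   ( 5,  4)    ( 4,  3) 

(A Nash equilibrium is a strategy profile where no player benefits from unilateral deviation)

Nash equilibrium: (A, Y), (B, X)

Work:
Best responses:
  P1 vs X: payoffs [3, 5] → best response B (payoff 5)
  P1 vs Y: payoffs [4, 4] → best response A/B (payoff 4)
  P2 vs A: payoffs [3, 3] → best response X/Y (payoff 3)
  P2 vs B: payoffs [4, 3] → best response X (payoff 4)
Mutual best responses: (A,Y), (B,X) → Nash equilibria.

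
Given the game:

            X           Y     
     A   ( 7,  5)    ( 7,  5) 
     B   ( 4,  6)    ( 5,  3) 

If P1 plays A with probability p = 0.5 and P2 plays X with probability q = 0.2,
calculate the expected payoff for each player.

E[P1] = 5.9, E[P2] = 4.3

Work:
E[P1] = p·q·π₁(A,X) + p·(1-q)·π₁(A,Y) + (1-p)·q·π₁(B,X) + (1-p)·(1-q)·π₁(B,Y)
= 0.5·0.2·7 + 0.5·0.8·7 + 0.5·0.2·4 + 0.5·0.8·5
= 5.9

E[P2] = 4.3 (similar calculation)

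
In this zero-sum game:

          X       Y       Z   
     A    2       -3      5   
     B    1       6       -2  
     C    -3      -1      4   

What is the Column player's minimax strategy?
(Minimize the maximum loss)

Column should play X, value = 2

Work:
Column player minimizes Row's maximum payoff:
Column X: max payoff to Row = 2
Column Y: max payoff to Row = 6
Column Z: max payoff to Row = 5
Minimum is 2, achieved by column X.
Minimax strategy: X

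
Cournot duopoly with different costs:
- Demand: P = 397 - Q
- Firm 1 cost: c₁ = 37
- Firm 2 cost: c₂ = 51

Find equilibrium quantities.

q₁* = 124.67, q₂* = 110.67

Work:
Reaction: q₁ = (397 - 37 - q₂)/2
Reaction: q₂ = (397 - 51 - q₁)/2
Solve simultaneously:
q₁* = (397 - 2×37 + 51)/3 = 124.67
q₂* = (397 - 2×51 + 37)/3 = 110.67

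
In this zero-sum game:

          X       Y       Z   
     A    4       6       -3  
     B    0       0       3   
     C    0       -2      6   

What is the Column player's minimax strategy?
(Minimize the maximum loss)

Column should play X, value = 4

Work:
Column player minimizes Row's maximum payoff:
Column X: max payoff to Row = 4
Column Y: max payoff to Row = 6
Column Z: max payoff to Row = 6
Minimum is 4, achieved by column X.
Minimax strategy: X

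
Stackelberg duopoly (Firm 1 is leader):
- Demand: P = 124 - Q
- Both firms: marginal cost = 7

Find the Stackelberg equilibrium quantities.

q₁* (leader) = 58.5, q₂* (follower) = 29.25

Work:
Follower's reaction: q₂ = (a - c - q₁)/2
Leader substitutes: π₁ = q₁·(a - q₁ - (a-c-q₁)/2 - c)
FOC: q₁* = (124 - 7)/2 = 58.50
Then: q₂* = (124 - 7 - 58.5)/2 = 29.25
Leader has first-mover advantage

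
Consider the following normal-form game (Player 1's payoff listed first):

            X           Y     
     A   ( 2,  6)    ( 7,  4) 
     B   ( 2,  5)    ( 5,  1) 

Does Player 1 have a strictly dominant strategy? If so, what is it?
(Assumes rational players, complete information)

No strictly dominant strategy exists for Player 1

Work:
A strategy strictly dominates another if it gives a strictly higher payoff against every opponent action. Compare each pair of P1's strategies column-by-column:
  A vs B: [2 vs 2, 7 vs 5] → A does not strictly dominate B (column X: 2 ≤ 2)
  B vs A: [2 vs 2, 5 vs 7] → B does not strictly dominate A (column X: 2 ≤ 2)
No single strategy strictly dominates all others → no strictly dominant strategy.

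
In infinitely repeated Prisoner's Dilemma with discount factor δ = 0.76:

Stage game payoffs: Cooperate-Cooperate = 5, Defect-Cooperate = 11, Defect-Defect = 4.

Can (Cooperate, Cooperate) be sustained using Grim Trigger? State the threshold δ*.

δ* = 0.8571; since δ = 0.76 < 0.8571, cooperation cannot be sustained

Work:
For Grim Trigger:
Cooperate forever: 5/(1-δ)
Defect then punished: 11 + 4·δ/(1-δ)
Need: 5/(1-δ) ≥ 11 + 4·δ/(1-δ)
Solving: δ ≥ (T-R)/(T-P) = (11-5)/(11-4) = 0.8571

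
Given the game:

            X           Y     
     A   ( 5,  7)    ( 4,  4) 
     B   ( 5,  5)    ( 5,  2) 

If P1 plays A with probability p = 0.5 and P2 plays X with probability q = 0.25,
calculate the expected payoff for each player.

E[P1] = 4.625, E[P2] = 3.75

Work:
E[P1] = p·q·π₁(A,X) + p·(1-q)·π₁(A,Y) + (1-p)·q·π₁(B,X) + (1-p)·(1-q)·π₁(B,Y)
= 0.5·0.25·5 + 0.5·0.75·4 + 0.5·0.25·5 + 0.5·0.75·5
= 4.625

E[P2] = 3.75 (similar calculation)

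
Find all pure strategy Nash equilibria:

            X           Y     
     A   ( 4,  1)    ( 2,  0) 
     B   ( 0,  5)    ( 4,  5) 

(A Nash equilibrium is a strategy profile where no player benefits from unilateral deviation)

Nash equilibrium: (A, X), (B, Y)

Work:
Best responses:
  P1 vs X: payoffs [4, 0] → best response A (payoff 4)
  P1 vs Y: payoffs [2, 4] → best response B (payoff 4)
  P2 vs A: payoffs [1, 0] → best response X (payoff 1)
  P2 vs B: payoffs [5, 5] → best response X/Y (payoff 5)
Mutual best responses: (A,X), (B,Y) → Nash equilibria.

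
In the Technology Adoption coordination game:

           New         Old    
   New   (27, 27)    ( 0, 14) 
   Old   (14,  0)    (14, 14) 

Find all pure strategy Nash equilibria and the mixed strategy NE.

Pure NE: (New, New) and (Old, Old); Mixed NE: p = 0.5185, q = 0.5185

Work:
Check pure NE:
(New, New): (27, 27) - no unilateral deviation beneficial
(Old, Old): (14, 14) - no unilateral deviation beneficial
Mixed NE: P1 plays New with p = 0.5185, P2 plays New with q = 0.5185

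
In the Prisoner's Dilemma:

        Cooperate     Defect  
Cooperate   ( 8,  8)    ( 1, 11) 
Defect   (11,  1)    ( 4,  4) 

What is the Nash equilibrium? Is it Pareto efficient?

(Defect, Defect) is NE; not Pareto efficient

Work:
Defect dominates Cooperate for both players:
If P2 cooperates: Defect (11) > Cooperate (8)
If P2 defects: Defect (4) > Cooperate (1)
NE: (Defect, Defect) with payoff (4, 4)
But (Cooperate, Cooperate) = (8, 8) Pareto dominates (4, 4)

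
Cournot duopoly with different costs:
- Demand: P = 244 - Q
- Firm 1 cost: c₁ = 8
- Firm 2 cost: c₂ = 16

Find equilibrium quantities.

q₁* = 81.33, q₂* = 73.33

Work:
Reaction: q₁ = (244 - 8 - q₂)/2
Reaction: q₂ = (244 - 16 - q₁)/2
Solve simultaneously:
q₁* = (244 - 2×8 + 16)/3 = 81.33
q₂* = (244 - 2×16 + 8)/3 = 73.33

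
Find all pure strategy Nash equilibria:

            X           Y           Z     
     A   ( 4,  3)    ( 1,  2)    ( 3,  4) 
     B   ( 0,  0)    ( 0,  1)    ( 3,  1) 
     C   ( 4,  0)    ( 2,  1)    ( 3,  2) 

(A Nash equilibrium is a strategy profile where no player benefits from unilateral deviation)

Nash equilibrium: (A, Z), (B, Z), (C, Z)

Work:
Best responses:
  P1 vs X: payoffs [4, 0, 4] → best response A/C (payoff 4)
  P1 vs Y: payoffs [1, 0, 2] → best response C (payoff 2)
  P1 vs Z: payoffs [3, 3, 3] → best response A/B/C (payoff 3)
  P2 vs A: payoffs [3, 2, 4] → best response Z (payoff 4)
  P2 vs B: payoffs [0, 1, 1] → best response Y/Z (payoff 1)
  P2 vs C: payoffs [0, 1, 2] → best response Z (payoff 2)
Mutual best responses: (A,Z), (B,Z), (C,Z) → Nash equilibria.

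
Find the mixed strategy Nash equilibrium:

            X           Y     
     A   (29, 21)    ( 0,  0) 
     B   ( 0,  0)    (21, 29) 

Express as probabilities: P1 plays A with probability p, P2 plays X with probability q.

p = 0.58, q = 0.42

Work:
Find probabilities that make opponent indifferent:
P2 chooses q to make P1 indifferent between A and B
P1 chooses p to make P2 indifferent between X and Y
Mixed NE: P1 plays (A: 0.58, B: 0.42), P2 plays (X: 0.42, Y: 0.58)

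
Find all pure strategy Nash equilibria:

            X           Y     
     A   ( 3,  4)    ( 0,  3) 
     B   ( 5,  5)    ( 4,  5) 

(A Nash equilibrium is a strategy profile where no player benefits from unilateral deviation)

Nash equilibrium: (B, X), (B, Y)

Work:
Best responses:
  P1 vs X: payoffs [3, 5] → best response B (payoff 5)
  P1 vs Y: payoffs [0, 4] → best response B (payoff 4)
  P2 vs A: payoffs [4, 3] → best response X (payoff 4)
  P2 vs B: payoffs [5, 5] → best response X/Y (payoff 5)
Mutual best responses: (B,X), (B,Y) → Nash equilibria.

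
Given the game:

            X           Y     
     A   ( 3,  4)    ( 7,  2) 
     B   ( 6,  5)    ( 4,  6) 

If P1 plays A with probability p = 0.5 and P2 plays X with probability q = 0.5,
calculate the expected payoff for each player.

E[P1] = 5.0, E[P2] = 4.25

Work:
E[P1] = p·q·π₁(A,X) + p·(1-q)·π₁(A,Y) + (1-p)·q·π₁(B,X) + (1-p)·(1-q)·π₁(B,Y)
= 0.5·0.5·3 + 0.5·0.5·7 + 0.5·0.5·6 + 0.5·0.5·4
= 5.0

E[P2] = 4.25 (similar calculation)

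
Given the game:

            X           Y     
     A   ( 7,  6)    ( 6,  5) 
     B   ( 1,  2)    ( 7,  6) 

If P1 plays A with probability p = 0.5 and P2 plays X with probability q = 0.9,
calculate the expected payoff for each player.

E[P1] = 4.25, E[P2] = 4.15

Work:
E[P1] = p·q·π₁(A,X) + p·(1-q)·π₁(A,Y) + (1-p)·q·π₁(B,X) + (1-p)·(1-q)·π₁(B,Y)
= 0.5·0.9·7 + 0.5·0.1·6 + 0.5·0.9·1 + 0.5·0.1·7
= 4.25

E[P2] = 4.15 (similar calculation)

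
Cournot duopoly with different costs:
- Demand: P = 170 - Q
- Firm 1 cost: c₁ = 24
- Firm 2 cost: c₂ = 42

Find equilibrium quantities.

q₁* = 54.67, q₂* = 36.67

Work:
Reaction: q₁ = (170 - 24 - q₂)/2
Reaction: q₂ = (170 - 42 - q₁)/2
Solve simultaneously:
q₁* = (170 - 2×24 + 42)/3 = 54.67
q₂* = (170 - 2×42 + 24)/3 = 36.67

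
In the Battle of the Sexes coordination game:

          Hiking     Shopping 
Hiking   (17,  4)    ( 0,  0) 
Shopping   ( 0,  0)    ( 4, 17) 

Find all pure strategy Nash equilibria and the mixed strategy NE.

Pure NE: (Hiking, Hiking) and (Shopping, Shopping); Mixed NE: p = 0.8095, q = 0.1905

Work:
Check pure NE:
(Hiking, Hiking): (17, 4) - no unilateral deviation beneficial
(Shopping, Shopping): (4, 17) - no unilateral deviation beneficial
Mixed NE: P1 plays Hiking with p = 0.8095, P2 plays Hiking with q = 0.1905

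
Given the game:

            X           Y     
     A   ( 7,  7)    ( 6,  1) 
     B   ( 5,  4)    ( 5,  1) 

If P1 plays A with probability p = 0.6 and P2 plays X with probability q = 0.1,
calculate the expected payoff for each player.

E[P1] = 5.66, E[P2] = 1.48

Work:
E[P1] = p·q·π₁(A,X) + p·(1-q)·π₁(A,Y) + (1-p)·q·π₁(B,X) + (1-p)·(1-q)·π₁(B,Y)
= 0.6·0.1·7 + 0.6·0.9·6 + 0.4·0.1·5 + 0.4·0.9·5
= 5.66

E[P2] = 1.48 (similar calculation)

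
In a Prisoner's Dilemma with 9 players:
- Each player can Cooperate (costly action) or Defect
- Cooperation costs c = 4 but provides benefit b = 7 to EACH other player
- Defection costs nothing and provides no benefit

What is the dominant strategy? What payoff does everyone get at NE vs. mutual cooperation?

Dominant: Defect; NE payoff = 0; Coop payoff = 52

Work:
Defect dominates (saves cost c = 4, benefit to others is external)
NE: All defect → everyone gets 0
If all cooperate: each receives (8)×7 - 4 = 52
Social dilemma: 52 > 0 but NE gives 0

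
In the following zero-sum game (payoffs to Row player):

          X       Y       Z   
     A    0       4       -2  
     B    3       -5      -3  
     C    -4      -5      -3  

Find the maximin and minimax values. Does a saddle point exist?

Maximin = -2, Minimax = -2, Saddle: True

Work:
Row minimums: [-2, -5, -5] → maximin = -2
Column maximums: [3, 4, -2] → minimax = -2
Saddle point exists! Game value = -2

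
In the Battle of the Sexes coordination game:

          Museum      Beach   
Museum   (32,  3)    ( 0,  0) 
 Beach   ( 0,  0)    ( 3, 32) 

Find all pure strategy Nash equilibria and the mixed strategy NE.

Pure NE: (Museum, Museum) and (Beach, Beach); Mixed NE: p = 0.9143, q = 0.0857

Work:
Check pure NE:
(Museum, Museum): (32, 3) - no unilateral deviation beneficial
(Beach, Beach): (3, 32) - no unilateral deviation beneficial
Mixed NE: P1 plays Museum with p = 0.9143, P2 plays Museum with q = 0.0857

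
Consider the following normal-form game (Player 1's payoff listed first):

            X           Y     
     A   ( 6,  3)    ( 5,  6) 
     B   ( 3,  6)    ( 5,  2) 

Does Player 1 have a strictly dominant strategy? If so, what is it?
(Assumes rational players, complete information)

No strictly dominant strategy exists for Player 1

Work:
A strategy strictly dominates another if it gives a strictly higher payoff against every opponent action. Compare each pair of P1's strategies column-by-column:
  A vs B: [6 vs 3, 5 vs 5] → A does not strictly dominate B (column Y: 5 ≤ 5)
  B vs A: [3 vs 6, 5 vs 5] → B does not strictly dominate A (column X: 3 ≤ 6)
No single strategy strictly dominates all others → no strictly dominant strategy.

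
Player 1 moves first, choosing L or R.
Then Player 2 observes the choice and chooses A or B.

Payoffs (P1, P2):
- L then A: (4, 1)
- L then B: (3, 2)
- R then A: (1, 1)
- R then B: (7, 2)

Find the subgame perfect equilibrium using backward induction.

P1 plays R, P2 plays B after L and B after R; Payoff (7, 2)

Work:
Backward induction:
After L: P2 chooses B → P1 gets 3
After R: P2 chooses B → P1 gets 7
P1 chooses R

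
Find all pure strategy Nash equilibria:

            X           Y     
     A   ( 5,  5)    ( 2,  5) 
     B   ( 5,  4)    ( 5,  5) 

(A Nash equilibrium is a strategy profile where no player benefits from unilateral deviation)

Nash equilibrium: (A, X), (B, Y)

Work:
Best responses:
  P1 vs X: payoffs [5, 5] → best response A/B (payoff 5)
  P1 vs Y: payoffs [2, 5] → best response B (payoff 5)
  P2 vs A: payoffs [5, 5] → best response X/Y (payoff 5)
  P2 vs B: payoffs [4, 5] → best response Y (payoff 5)
Mutual best responses: (A,X), (B,Y) → Nash equilibria.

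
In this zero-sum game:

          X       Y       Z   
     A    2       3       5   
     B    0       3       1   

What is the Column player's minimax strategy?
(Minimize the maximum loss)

Column should play X, value = 2

Work:
Column player minimizes Row's maximum payoff:
Column X: max payoff to Row = 2
Column Y: max payoff to Row = 3
Column Z: max payoff to Row = 5
Minimum is 2, achieved by column X.
Minimax strategy: X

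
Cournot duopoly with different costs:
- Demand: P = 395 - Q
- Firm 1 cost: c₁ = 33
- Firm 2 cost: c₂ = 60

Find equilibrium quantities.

q₁* = 129.67, q₂* = 102.67

Work:
Reaction: q₁ = (395 - 33 - q₂)/2
Reaction: q₂ = (395 - 60 - q₁)/2
Solve simultaneously:
q₁* = (395 - 2×33 + 60)/3 = 129.67
q₂* = (395 - 2×60 + 33)/3 = 102.67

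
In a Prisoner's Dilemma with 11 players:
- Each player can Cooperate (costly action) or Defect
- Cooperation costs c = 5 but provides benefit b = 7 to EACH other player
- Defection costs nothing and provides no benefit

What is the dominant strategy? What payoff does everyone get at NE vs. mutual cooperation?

Dominant: Defect; NE payoff = 0; Coop payoff = 65

Work:
Defect dominates (saves cost c = 5, benefit to others is external)
NE: All defect → everyone gets 0
If all cooperate: each receives (10)×7 - 5 = 65
Social dilemma: 65 > 0 but NE gives 0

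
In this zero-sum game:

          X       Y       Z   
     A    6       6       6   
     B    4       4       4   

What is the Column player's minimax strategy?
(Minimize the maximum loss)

Column should play X or Y or Z (all achieve the minimum), value = 6

Work:
Column player minimizes Row's maximum payoff:
Column X: max payoff to Row = 6
Column Y: max payoff to Row = 6
Column Z: max payoff to Row = 6
Minimum is 6, achieved by columns X, Y, Z (tied).
Each of X or Y or Z is a minimax strategy.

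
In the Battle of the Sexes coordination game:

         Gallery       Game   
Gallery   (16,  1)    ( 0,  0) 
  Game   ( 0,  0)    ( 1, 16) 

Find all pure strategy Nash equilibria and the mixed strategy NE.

Pure NE: (Gallery, Gallery) and (Game, Game); Mixed NE: p = 0.9412, q = 0.0588

Work:
Check pure NE:
(Gallery, Gallery): (16, 1) - no unilateral deviation beneficial
(Game, Game): (1, 16) - no unilateral deviation beneficial
Mixed NE: P1 plays Gallery with p = 0.9412, P2 plays Gallery with q = 0.0588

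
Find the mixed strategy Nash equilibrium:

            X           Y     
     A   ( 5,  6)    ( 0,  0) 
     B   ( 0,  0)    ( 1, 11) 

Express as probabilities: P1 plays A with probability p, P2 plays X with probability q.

p = 0.6471, q = 0.1667

Work:
Find probabilities that make opponent indifferent:
P2 chooses q to make P1 indifferent between A and B
P1 chooses p to make P2 indifferent between X and Y
Mixed NE: P1 plays (A: 0.6471, B: 0.3529), P2 plays (X: 0.1667, Y: 0.8333)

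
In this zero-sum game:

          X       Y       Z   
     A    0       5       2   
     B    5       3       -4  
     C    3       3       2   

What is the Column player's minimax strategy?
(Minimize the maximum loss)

Column should play Z, value = 2

Work:
Column player minimizes Row's maximum payoff:
Column X: max payoff to Row = 5
Column Y: max payoff to Row = 5
Column Z: max payoff to Row = 2
Minimum is 2, achieved by column Z.
Minimax strategy: Z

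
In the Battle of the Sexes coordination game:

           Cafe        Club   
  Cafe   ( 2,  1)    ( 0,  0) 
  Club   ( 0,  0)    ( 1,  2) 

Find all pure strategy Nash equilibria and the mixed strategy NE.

Pure NE: (Cafe, Cafe) and (Club, Club); Mixed NE: p = 0.6667, q = 0.3333

Work:
Check pure NE:
(Cafe, Cafe): (2, 1) - no unilateral deviation beneficial
(Club, Club): (1, 2) - no unilateral deviation beneficial
Mixed NE: P1 plays Cafe with p = 0.6667, P2 plays Cafe with q = 0.3333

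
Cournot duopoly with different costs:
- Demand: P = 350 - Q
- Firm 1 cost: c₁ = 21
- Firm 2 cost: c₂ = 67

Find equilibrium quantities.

q₁* = 125.0, q₂* = 79.0

Work:
Reaction: q₁ = (350 - 21 - q₂)/2
Reaction: q₂ = (350 - 67 - q₁)/2
Solve simultaneously:
q₁* = (350 - 2×21 + 67)/3 = 125.0
q₂* = (350 - 2×67 + 21)/3 = 79.0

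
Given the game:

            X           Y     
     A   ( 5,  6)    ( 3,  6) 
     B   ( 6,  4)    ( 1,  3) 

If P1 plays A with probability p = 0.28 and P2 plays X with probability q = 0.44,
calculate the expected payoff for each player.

E[P1] = 3.3904, E[P2] = 4.1568

Work:
E[P1] = p·q·π₁(A,X) + p·(1-q)·π₁(A,Y) + (1-p)·q·π₁(B,X) + (1-p)·(1-q)·π₁(B,Y)
= 0.28·0.44·5 + 0.28·0.56·3 + 0.72·0.44·6 + 0.72·0.56·1
= 3.3904

E[P2] = 4.1568 (similar calculation)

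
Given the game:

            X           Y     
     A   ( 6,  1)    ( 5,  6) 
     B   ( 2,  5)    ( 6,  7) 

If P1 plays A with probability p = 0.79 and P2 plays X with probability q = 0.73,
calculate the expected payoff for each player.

E[P1] = 5.1735, E[P2] = 3.0199

Work:
E[P1] = p·q·π₁(A,X) + p·(1-q)·π₁(A,Y) + (1-p)·q·π₁(B,X) + (1-p)·(1-q)·π₁(B,Y)
= 0.79·0.73·6 + 0.79·0.27·5 + 0.21·0.73·2 + 0.21·0.27·6
= 5.1735

E[P2] = 3.0199 (similar calculation)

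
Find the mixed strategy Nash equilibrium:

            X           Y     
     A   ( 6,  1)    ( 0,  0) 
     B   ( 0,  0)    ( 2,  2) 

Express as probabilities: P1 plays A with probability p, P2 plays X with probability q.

p = 0.6667, q = 0.25

Work:
Find probabilities that make opponent indifferent:
P2 chooses q to make P1 indifferent between A and B
P1 chooses p to make P2 indifferent between X and Y
Mixed NE: P1 plays (A: 0.6667, B: 0.3333), P2 plays (X: 0.25, Y: 0.75)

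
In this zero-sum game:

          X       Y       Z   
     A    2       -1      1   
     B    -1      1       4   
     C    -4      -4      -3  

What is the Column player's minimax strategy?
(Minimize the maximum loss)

Column should play Y, value = 1

Work:
Column player minimizes Row's maximum payoff:
Column X: max payoff to Row = 2
Column Y: max payoff to Row = 1
Column Z: max payoff to Row = 4
Minimum is 1, achieved by column Y.
Minimax strategy: Y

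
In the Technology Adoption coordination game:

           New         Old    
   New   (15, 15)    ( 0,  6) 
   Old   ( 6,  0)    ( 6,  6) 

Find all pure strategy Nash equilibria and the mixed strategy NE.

Pure NE: (New, New) and (Old, Old); Mixed NE: p = 0.4, q = 0.4

Work:
Check pure NE:
(New, New): (15, 15) - no unilateral deviation beneficial
(Old, Old): (6, 6) - no unilateral deviation beneficial
Mixed NE: P1 plays New with p = 0.4, P2 plays New with q = 0.4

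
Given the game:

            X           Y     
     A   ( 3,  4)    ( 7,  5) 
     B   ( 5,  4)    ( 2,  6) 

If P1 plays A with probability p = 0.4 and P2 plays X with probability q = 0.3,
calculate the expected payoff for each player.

E[P1] = 4.06, E[P2] = 5.12

Work:
E[P1] = p·q·π₁(A,X) + p·(1-q)·π₁(A,Y) + (1-p)·q·π₁(B,X) + (1-p)·(1-q)·π₁(B,Y)
= 0.4·0.3·3 + 0.4·0.7·7 + 0.6·0.3·5 + 0.6·0.7·2
= 4.06

E[P2] = 5.12 (similar calculation)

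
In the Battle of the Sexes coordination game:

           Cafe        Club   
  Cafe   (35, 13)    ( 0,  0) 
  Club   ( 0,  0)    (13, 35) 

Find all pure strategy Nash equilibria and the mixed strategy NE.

Pure NE: (Cafe, Cafe) and (Club, Club); Mixed NE: p = 0.7292, q = 0.2708

Work:
Check pure NE:
(Cafe, Cafe): (35, 13) - no unilateral deviation beneficial
(Club, Club): (13, 35) - no unilateral deviation beneficial
Mixed NE: P1 plays Cafe with p = 0.7292, P2 plays Cafe with q = 0.2708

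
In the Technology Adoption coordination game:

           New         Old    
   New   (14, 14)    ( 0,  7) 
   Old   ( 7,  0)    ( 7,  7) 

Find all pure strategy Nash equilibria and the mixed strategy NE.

Pure NE: (New, New) and (Old, Old); Mixed NE: p = 0.5, q = 0.5

Work:
Check pure NE:
(New, New): (14, 14) - no unilateral deviation beneficial
(Old, Old): (7, 7) - no unilateral deviation beneficial
Mixed NE: P1 plays New with p = 0.5, P2 plays New with q = 0.5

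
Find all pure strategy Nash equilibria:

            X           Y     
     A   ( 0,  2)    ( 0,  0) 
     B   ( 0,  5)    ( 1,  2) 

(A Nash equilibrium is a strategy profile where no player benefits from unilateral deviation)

Nash equilibrium: (A, X), (B, X)

Work:
Best responses:
  P1 vs X: payoffs [0, 0] → best response A/B (payoff 0)
  P1 vs Y: payoffs [0, 1] → best response B (payoff 1)
  P2 vs A: payoffs [2, 0] → best response X (payoff 2)
  P2 vs B: payoffs [5, 2] → best response X (payoff 5)
Mutual best responses: (A,X), (B,X) → Nash equilibria.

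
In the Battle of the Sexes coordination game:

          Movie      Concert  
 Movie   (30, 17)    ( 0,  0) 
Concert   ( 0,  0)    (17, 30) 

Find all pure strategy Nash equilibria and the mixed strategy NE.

Pure NE: (Movie, Movie) and (Concert, Concert); Mixed NE: p = 0.6383, q = 0.3617

Work:
Check pure NE:
(Movie, Movie): (30, 17) - no unilateral deviation beneficial
(Concert, Concert): (17, 30) - no unilateral deviation beneficial
Mixed NE: P1 plays Movie with p = 0.6383, P2 plays Movie with q = 0.3617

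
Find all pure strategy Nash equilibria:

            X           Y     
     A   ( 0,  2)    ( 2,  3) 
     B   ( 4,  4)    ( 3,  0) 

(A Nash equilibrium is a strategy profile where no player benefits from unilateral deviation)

Nash equilibrium: (B, X)

Work:
Best responses:
  P1 vs X: payoffs [0, 4] → best response B (payoff 4)
  P1 vs Y: payoffs [2, 3] → best response B (payoff 3)
  P2 vs A: payoffs [2, 3] → best response Y (payoff 3)
  P2 vs B: payoffs [4, 0] → best response X (payoff 4)
Mutual best responses: (B,X) → Nash equilibria.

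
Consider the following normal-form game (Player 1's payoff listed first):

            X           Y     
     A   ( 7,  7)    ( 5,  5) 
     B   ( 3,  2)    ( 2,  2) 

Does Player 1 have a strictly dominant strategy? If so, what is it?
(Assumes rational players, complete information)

Yes, Player 1's strictly dominant strategy is A

Work:
A strategy strictly dominates another if it gives a strictly higher payoff against every opponent action. Compare each pair of P1's strategies column-by-column:
  A vs B: [7 vs 3, 5 vs 2] → A strictly dominates B
  B vs A: [3 vs 7, 2 vs 5] → B does not strictly dominate A (column X: 3 ≤ 7)
A strictly dominates every other strategy → strictly dominant.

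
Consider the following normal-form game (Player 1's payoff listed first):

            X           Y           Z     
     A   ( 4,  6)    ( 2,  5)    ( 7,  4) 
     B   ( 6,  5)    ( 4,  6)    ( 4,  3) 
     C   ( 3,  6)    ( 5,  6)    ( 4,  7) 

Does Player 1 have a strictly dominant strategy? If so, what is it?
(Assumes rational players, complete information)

No strictly dominant strategy exists for Player 1

Work:
A strategy strictly dominates another if it gives a strictly higher payoff against every opponent action. Compare each pair of P1's strategies column-by-column:
  A vs B: [4 vs 6, 2 vs 4, 7 vs 4] → A does not strictly dominate B (column X: 4 ≤ 6)
  A vs C: [4 vs 3, 2 vs 5, 7 vs 4] → A does not strictly dominate C (column Y: 2 ≤ 5)
  B vs A: [6 vs 4, 4 vs 2, 4 vs 7] → B does not strictly dominate A (column Z: 4 ≤ 7)
  B vs C: [6 vs 3, 4 vs 5, 4 vs 4] → B does not strictly dominate C (column Y: 4 ≤ 5)
  C vs A: [3 vs 4, 5 vs 2, 4 vs 7] → C does not strictly dominate A (column X: 3 ≤ 4)
  C vs B: [3 vs 6, 5 vs 4, 4 vs 4] → C does not strictly dominate B (column X: 3 ≤ 6)
No single strategy strictly dominates all others → no strictly dominant strategy.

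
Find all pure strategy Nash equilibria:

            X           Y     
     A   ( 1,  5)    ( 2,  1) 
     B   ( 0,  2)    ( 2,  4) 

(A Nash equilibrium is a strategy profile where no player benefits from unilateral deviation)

Nash equilibrium: (A, X), (B, Y)

Work:
Best responses:
  P1 vs X: payoffs [1, 0] → best response A (payoff 1)
  P1 vs Y: payoffs [2, 2] → best response A/B (payoff 2)
  P2 vs A: payoffs [5, 1] → best response X (payoff 5)
  P2 vs B: payoffs [2, 4] → best response Y (payoff 4)
Mutual best responses: (A,X), (B,Y) → Nash equilibria.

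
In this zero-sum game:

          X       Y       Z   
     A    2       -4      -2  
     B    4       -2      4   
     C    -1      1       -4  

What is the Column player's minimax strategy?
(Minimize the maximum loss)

Column should play Y, value = 1

Work:
Column player minimizes Row's maximum payoff:
Column X: max payoff to Row = 4
Column Y: max payoff to Row = 1
Column Z: max payoff to Row = 4
Minimum is 1, achieved by column Y.
Minimax strategy: Y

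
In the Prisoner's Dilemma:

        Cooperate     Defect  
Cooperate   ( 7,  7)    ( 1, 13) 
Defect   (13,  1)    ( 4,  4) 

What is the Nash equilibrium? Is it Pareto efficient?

(Defect, Defect) is NE; not Pareto efficient

Work:
Defect dominates Cooperate for both players:
If P2 cooperates: Defect (13) > Cooperate (7)
If P2 defects: Defect (4) > Cooperate (1)
NE: (Defect, Defect) with payoff (4, 4)
But (Cooperate, Cooperate) = (7, 7) Pareto dominates (4, 4)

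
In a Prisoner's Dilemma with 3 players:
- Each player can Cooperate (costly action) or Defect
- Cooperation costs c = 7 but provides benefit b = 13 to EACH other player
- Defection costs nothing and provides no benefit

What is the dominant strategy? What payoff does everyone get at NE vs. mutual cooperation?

Dominant: Defect; NE payoff = 0; Coop payoff = 19

Work:
Defect dominates (saves cost c = 7, benefit to others is external)
NE: All defect → everyone gets 0
If all cooperate: each receives (2)×13 - 7 = 19
Social dilemma: 19 > 0 but NE gives 0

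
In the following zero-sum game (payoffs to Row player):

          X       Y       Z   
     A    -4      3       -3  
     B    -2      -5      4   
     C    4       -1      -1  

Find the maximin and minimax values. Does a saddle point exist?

Maximin = -1, Minimax = 3, Saddle: False

Work:
Row minimums: [-4, -5, -1] → maximin = -1
Column maximums: [4, 3, 4] → minimax = 3
No saddle point (maximin ≠ minimax). Mixed strategy needed.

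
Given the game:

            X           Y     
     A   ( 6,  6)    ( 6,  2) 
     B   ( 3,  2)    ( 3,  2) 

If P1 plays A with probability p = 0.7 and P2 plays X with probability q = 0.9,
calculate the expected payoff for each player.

E[P1] = 5.1, E[P2] = 4.52

Work:
E[P1] = p·q·π₁(A,X) + p·(1-q)·π₁(A,Y) + (1-p)·q·π₁(B,X) + (1-p)·(1-q)·π₁(B,Y)
= 0.7·0.9·6 + 0.7·0.1·6 + 0.3·0.9·3 + 0.3·0.1·3
= 5.1

E[P2] = 4.52 (similar calculation)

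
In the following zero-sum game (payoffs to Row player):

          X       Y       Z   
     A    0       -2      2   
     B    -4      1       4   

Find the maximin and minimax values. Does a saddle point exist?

Maximin = -2, Minimax = 0, Saddle: False

Work:
Row minimums: [-2, -4] → maximin = -2
Column maximums: [0, 1, 4] → minimax = 0
No saddle point (maximin ≠ minimax). Mixed strategy needed.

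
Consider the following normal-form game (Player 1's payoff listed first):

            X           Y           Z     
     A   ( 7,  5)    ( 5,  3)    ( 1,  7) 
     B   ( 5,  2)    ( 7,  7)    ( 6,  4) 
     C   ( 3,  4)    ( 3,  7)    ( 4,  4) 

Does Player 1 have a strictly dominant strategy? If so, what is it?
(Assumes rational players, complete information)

No strictly dominant strategy exists for Player 1

Work:
A strategy strictly dominates another if it gives a strictly higher payoff against every opponent action. Compare each pair of P1's strategies column-by-column:
  A vs B: [7 vs 5, 5 vs 7, 1 vs 6] → A does not strictly dominate B (column Y: 5 ≤ 7)
  A vs C: [7 vs 3, 5 vs 3, 1 vs 4] → A does not strictly dominate C (column Z: 1 ≤ 4)
  B vs A: [5 vs 7, 7 vs 5, 6 vs 1] → B does not strictly dominate A (column X: 5 ≤ 7)
  B vs C: [5 vs 3, 7 vs 3, 6 vs 4] → B strictly dominates C
  C vs A: [3 vs 7, 3 vs 5, 4 vs 1] → C does not strictly dominate A (column X: 3 ≤ 7)
  C vs B: [3 vs 5, 3 vs 7, 4 vs 6] → C does not strictly dominate B (column X: 3 ≤ 5)
No single strategy strictly dominates all others → no strictly dominant strategy.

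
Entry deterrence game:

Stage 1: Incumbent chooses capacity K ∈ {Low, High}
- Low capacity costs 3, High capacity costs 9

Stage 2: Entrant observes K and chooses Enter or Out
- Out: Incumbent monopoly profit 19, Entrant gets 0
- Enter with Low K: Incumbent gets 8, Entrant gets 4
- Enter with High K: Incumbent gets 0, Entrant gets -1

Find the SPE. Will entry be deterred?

SPE: (High, Enter|Low, Out|High); Entry deterred. Incumbent net profit = 10

Work:
After Low K: Entrant enters (4 > 0)
After High K: Entrant stays out (-1 < 0)
Incumbent: Low → 8−3=5, High → 19−9=10
Incumbent chooses High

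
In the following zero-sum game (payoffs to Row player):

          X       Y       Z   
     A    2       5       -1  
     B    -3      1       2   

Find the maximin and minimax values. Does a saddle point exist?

Maximin = -1, Minimax = 2, Saddle: False

Work:
Row minimums: [-1, -3] → maximin = -1
Column maximums: [2, 5, 2] → minimax = 2
No saddle point (maximin ≠ minimax). Mixed strategy needed.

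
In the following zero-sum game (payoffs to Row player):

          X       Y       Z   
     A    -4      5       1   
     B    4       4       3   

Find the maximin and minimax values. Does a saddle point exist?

Maximin = 3, Minimax = 3, Saddle: True

Work:
Row minimums: [-4, 3] → maximin = 3
Column maximums: [4, 5, 3] → minimax = 3
Saddle point exists! Game value = 3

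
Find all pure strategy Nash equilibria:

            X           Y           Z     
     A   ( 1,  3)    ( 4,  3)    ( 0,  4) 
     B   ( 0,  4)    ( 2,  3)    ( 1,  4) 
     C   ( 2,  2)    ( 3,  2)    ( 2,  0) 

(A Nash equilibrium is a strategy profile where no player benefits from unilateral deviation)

Nash equilibrium: (C, X)

Work:
Best responses:
  P1 vs X: payoffs [1, 0, 2] → best response C (payoff 2)
  P1 vs Y: payoffs [4, 2, 3] → best response A (payoff 4)
  P1 vs Z: payoffs [0, 1, 2] → best response C (payoff 2)
  P2 vs A: payoffs [3, 3, 4] → best response Z (payoff 4)
  P2 vs B: payoffs [4, 3, 4] → best response X/Z (payoff 4)
  P2 vs C: payoffs [2, 2, 0] → best response X/Y (payoff 2)
Mutual best responses: (C,X) → Nash equilibria.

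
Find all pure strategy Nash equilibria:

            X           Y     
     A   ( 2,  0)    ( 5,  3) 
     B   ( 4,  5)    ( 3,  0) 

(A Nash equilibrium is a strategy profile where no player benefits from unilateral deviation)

Nash equilibrium: (A, Y), (B, X)

Work:
Best responses:
  P1 vs X: payoffs [2, 4] → best response B (payoff 4)
  P1 vs Y: payoffs [5, 3] → best response A (payoff 5)
  P2 vs A: payoffs [0, 3] → best response Y (payoff 3)
  P2 vs B: payoffs [5, 0] → best response X (payoff 5)
Mutual best responses: (A,Y), (B,X) → Nash equilibria.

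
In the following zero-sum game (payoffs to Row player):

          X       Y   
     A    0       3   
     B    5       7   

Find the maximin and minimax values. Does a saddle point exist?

Maximin = 5, Minimax = 5, Saddle: True

Work:
Row minimums: [0, 5] → maximin = 5
Column maximums: [5, 7] → minimax = 5
Saddle point exists! Game value = 5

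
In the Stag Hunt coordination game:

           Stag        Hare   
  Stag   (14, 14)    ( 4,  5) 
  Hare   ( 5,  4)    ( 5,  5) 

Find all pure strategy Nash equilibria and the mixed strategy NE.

Pure NE: (Stag, Stag) and (Hare, Hare); Mixed NE: p = 0.1, q = 0.1

Work:
Check pure NE:
(Stag, Stag): (14, 14) - no unilateral deviation beneficial
(Hare, Hare): (5, 5) - no unilateral deviation beneficial
Mixed NE: P1 plays Stag with p = 0.1, P2 plays Stag with q = 0.1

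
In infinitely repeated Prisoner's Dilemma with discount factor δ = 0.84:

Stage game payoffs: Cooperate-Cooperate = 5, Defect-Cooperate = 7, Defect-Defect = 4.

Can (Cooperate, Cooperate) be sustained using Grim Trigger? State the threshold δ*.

δ* = 0.6667; since δ = 0.84 ≥ 0.6667, cooperation can be sustained

Work:
For Grim Trigger:
Cooperate forever: 5/(1-δ)
Defect then punished: 7 + 4·δ/(1-δ)
Need: 5/(1-δ) ≥ 7 + 4·δ/(1-δ)
Solving: δ ≥ (T-R)/(T-P) = (7-5)/(7-4) = 0.6667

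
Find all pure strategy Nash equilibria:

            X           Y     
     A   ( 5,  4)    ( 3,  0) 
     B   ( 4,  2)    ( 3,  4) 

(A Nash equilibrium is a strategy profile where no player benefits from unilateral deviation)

Nash equilibrium: (A, X), (B, Y)

Work:
Best responses:
  P1 vs X: payoffs [5, 4] → best response A (payoff 5)
  P1 vs Y: payoffs [3, 3] → best response A/B (payoff 3)
  P2 vs A: payoffs [4, 0] → best response X (payoff 4)
  P2 vs B: payoffs [2, 4] → best response Y (payoff 4)
Mutual best responses: (A,X), (B,Y) → Nash equilibria.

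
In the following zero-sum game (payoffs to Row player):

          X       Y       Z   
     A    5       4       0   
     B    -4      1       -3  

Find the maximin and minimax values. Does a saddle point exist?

Maximin = 0, Minimax = 0, Saddle: True

Work:
Row minimums: [0, -4] → maximin = 0
Column maximums: [5, 4, 0] → minimax = 0
Saddle point exists! Game value = 0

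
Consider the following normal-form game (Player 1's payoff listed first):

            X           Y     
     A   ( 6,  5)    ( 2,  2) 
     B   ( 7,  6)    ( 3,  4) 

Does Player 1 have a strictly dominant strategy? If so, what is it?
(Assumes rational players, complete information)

Yes, Player 1's strictly dominant strategy is B

Work:
A strategy strictly dominates another if it gives a strictly higher payoff against every opponent action. Compare each pair of P1's strategies column-by-column:
  A vs B: [6 vs 7, 2 vs 3] → A does not strictly dominate B (column X: 6 ≤ 7)
  B vs A: [7 vs 6, 3 vs 2] → B strictly dominates A
B strictly dominates every other strategy → strictly dominant.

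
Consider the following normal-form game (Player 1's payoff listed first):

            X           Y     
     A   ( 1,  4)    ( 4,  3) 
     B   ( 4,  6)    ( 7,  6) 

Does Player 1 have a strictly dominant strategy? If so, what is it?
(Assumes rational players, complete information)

Yes, Player 1's strictly dominant strategy is B

Work:
A strategy strictly dominates another if it gives a strictly higher payoff against every opponent action. Compare each pair of P1's strategies column-by-column:
  A vs B: [1 vs 4, 4 vs 7] → A does not strictly dominate B (column X: 1 ≤ 4)
  B vs A: [4 vs 1, 7 vs 4] → B strictly dominates A
B strictly dominates every other strategy → strictly dominant.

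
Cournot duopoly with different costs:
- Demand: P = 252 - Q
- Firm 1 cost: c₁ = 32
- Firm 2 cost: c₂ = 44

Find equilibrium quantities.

q₁* = 77.33, q₂* = 65.33

Work:
Reaction: q₁ = (252 - 32 - q₂)/2
Reaction: q₂ = (252 - 44 - q₁)/2
Solve simultaneously:
q₁* = (252 - 2×32 + 44)/3 = 77.33
q₂* = (252 - 2×44 + 32)/3 = 65.33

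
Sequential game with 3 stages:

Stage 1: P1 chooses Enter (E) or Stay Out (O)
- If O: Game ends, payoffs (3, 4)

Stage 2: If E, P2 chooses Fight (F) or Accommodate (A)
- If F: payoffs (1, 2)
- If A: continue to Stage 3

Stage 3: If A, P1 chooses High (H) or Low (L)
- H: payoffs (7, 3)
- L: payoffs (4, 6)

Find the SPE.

SPE: (E, A, H); Outcome (7, 3)

Work:
Stage 3: P1 chooses H (7 vs 4)
Stage 2: P2: F->2, A->3 (anticipating H). Choose A
Stage 1: P1: O->3, E->7 (anticipating A, H). Choose E
SPE path: E -> A -> H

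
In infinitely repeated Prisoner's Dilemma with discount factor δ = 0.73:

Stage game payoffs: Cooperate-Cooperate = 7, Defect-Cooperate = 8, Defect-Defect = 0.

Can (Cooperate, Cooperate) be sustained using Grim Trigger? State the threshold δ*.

δ* = 0.125; since δ = 0.73 ≥ 0.125, cooperation can be sustained

Work:
For Grim Trigger:
Cooperate forever: 7/(1-δ)
Defect then punished: 8 + 0·δ/(1-δ)
Need: 7/(1-δ) ≥ 8 + 0·δ/(1-δ)
Solving: δ ≥ (T-R)/(T-P) = (8-7)/(8-0) = 0.125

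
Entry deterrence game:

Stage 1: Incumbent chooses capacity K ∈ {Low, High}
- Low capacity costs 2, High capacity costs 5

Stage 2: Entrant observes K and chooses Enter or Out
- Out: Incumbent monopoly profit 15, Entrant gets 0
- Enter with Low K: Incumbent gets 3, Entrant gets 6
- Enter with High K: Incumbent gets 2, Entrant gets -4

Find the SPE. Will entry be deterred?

SPE: (High, Enter|Low, Out|High); Entry deterred. Incumbent net profit = 10

Work:
After Low K: Entrant enters (6 > 0)
After High K: Entrant stays out (-4 < 0)
Incumbent: Low → 3−2=1, High → 15−5=10
Incumbent chooses High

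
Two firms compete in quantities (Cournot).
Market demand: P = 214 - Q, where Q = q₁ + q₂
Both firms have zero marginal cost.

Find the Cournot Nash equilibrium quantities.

q₁* = q₂* = 71.33; P* = 71.33

Work:
Profit: π_i = P·q_i = (a - q_i - q_j)·q_i
FOC: ∂π_i/∂q_i = a - 2q_i - q_j = 0
Reaction function: q_i = (214 - q_j)/2
Symmetry: q* = 214/3 = 71.33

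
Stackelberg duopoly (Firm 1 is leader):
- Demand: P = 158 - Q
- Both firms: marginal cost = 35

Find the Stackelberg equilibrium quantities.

q₁* (leader) = 61.5, q₂* (follower) = 30.75

Work:
Follower's reaction: q₂ = (a - c - q₁)/2
Leader substitutes: π₁ = q₁·(a - q₁ - (a-c-q₁)/2 - c)
FOC: q₁* = (158 - 35)/2 = 61.50
Then: q₂* = (158 - 35 - 61.5)/2 = 30.75
Leader has first-mover advantage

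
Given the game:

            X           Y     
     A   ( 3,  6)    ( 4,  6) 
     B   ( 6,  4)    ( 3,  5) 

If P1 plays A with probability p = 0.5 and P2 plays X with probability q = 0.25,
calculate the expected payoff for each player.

E[P1] = 3.75, E[P2] = 5.375

Work:
E[P1] = p·q·π₁(A,X) + p·(1-q)·π₁(A,Y) + (1-p)·q·π₁(B,X) + (1-p)·(1-q)·π₁(B,Y)
= 0.5·0.25·3 + 0.5·0.75·4 + 0.5·0.25·6 + 0.5·0.75·3
= 3.75

E[P2] = 5.375 (similar calculation)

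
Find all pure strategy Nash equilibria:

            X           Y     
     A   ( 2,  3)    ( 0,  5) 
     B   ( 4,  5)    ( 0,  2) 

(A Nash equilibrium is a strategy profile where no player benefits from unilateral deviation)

Nash equilibrium: (A, Y), (B, X)

Work:
Best responses:
  P1 vs X: payoffs [2, 4] → best response B (payoff 4)
  P1 vs Y: payoffs [0, 0] → best response A/B (payoff 0)
  P2 vs A: payoffs [3, 5] → best response Y (payoff 5)
  P2 vs B: payoffs [5, 2] → best response X (payoff 5)
Mutual best responses: (A,Y), (B,X) → Nash equilibria.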